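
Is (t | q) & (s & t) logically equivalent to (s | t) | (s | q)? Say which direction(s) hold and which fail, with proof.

(→) Assume the antecedent. If t is true, (s | t) | (s | q) reduces to true regardless of the other variables. If t is false, the antecedent cannot hold. Either way (s | t) | (s | q) holds.

(←) This fails. Under t = T, s = F, q = F, the left side is false but the right side is true.

(⇒) holds; (⇐) fails.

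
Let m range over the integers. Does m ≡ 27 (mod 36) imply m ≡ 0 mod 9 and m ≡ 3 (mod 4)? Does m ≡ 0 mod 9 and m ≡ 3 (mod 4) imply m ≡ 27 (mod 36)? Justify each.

Equivalent; both directions hold.

(←) If m ≡ 0 (mod 9) and m ≡ 3 (mod 4), then by the Chinese remainder theorem m ≡ 27 (mod 36). This is exactly m ≡ 27 (mod 36).

(→) Suppose m ≡ 27 (mod 36); write m = 36j + 27. Since 9 ∣ 36, reducing mod 9 gives m ≡ 27 ≡ 0 (mod 9); since 4 ∣ 36, reducing mod 4 gives m ≡ 27 ≡ 3 (mod 4).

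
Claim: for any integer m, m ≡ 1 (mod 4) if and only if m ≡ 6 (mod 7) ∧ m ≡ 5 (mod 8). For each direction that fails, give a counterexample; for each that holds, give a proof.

Not equivalent: only (⇐) holds.

(→) This fails: m = 1 gives 1 ≡ 1 (mod 4) but 1 ≡ 1 (mod 7), so the conjunction on the right does not hold.

(←) Conversely, if m ≡ 6 (mod 7) and m ≡ 5 (mod 8), then by the Chinese remainder theorem m ≡ 13 (mod 56). Since 13 ≡ 1 (mod 4) and 4 ∣ 56, we get m ≡ 1 (mod 4).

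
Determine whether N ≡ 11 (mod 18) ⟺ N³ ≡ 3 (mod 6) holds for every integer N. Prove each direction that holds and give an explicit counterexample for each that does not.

(⇒) This fails: take N = 11. Then 11 ≡ 11 (mod 18), but 11³ = 1331 ≡ 5 (mod 6), not 3.

(⇐) This fails: take N = 3. Then 3³ = 27 ≡ 3 (mod 6), yet 3 ≡ 3 (mod 18), not 11.

Neither implication holds.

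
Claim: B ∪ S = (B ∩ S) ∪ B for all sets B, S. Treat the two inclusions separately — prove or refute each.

(⊆) This inclusion fails. Take B = ∅, S = {1}; then 1 ∈ B ∪ S but 1 ∉ (B ∩ S) ∪ B.

(⊇) Let x ∈ (B ∩ S) ∪ B. Then either x ∈ B and x ∉ S; or x ∈ B ∩ S. In each case x ∈ B ∪ S, so (B ∩ S) ∪ B ⊆ B ∪ S.

The sets are not equal: only the reverse inclusion holds.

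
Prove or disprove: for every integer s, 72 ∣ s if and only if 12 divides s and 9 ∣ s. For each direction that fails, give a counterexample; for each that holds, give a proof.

(⇒) holds; (⇐) fails.

(←) This fails: take s = 36. Both 12 ∣ 36 and 9 ∣ 36, yet 36 is not a multiple of 72 (since 36 = 0·72 + 36), so 72 ∤ 36.

(→) If 72 ∣ s, write s = 72q. Since 72 = 6·12, s = 12·(6q), so 12 ∣ s; and since 72 = 8·9, s = 9·(8q), so 9 ∣ s.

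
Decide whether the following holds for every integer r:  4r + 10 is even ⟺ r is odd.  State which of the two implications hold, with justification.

Only the converse holds.

Forward direction. This fails: take r = 0. Then 4r + 10 = 10, which is even, yet r = 0 is even, not odd.

Converse. Suppose r is odd. Since 4 is even, 4r is even for every r, so 4r + 10 has the same parity as 10, which is even. Hence 4r + 10 is even.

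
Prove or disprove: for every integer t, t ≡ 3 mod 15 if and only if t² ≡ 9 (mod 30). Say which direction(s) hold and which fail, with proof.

Both directions fail.

Forward direction. This fails: take t = 18. Then 18 ≡ 3 (mod 15), but 18² = 324 ≡ 24 (mod 30), not 9.

Converse. This fails: take t = 27. Then 27² = 729 ≡ 9 (mod 30), yet 27 ≡ 12 (mod 15), not 3.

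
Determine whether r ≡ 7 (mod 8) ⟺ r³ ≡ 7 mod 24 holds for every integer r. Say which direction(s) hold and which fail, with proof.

(⇒) This fails: take r = 15. Then 15 ≡ 7 (mod 8), but 15³ = 3375 ≡ 15 (mod 24), not 7.

(⇐) Conversely, the residues r modulo 24 with r³ ≡ 7 (mod 24) are exactly {7}, and each is ≡ 7 (mod 8).

Only the reverse direction holds.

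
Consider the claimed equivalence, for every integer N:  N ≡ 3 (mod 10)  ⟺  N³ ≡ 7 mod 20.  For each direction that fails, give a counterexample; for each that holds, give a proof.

[⇒] This fails: take N = 13. Then 13 ≡ 3 (mod 10), but 13³ = 2197 ≡ 17 (mod 20), not 7.

[⇐] Conversely, the residues r modulo 20 with r³ ≡ 7 (mod 20) are exactly {3}, and each is ≡ 3 (mod 10).

The forward direction fails; the converse holds.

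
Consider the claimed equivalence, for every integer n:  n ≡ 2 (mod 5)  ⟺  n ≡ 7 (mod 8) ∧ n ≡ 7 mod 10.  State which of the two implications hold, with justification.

Not equivalent: only (⇐) holds.

Forward direction. This fails: n = 32 gives 32 ≡ 2 (mod 5) but 32 ≡ 0 (mod 8), so the conjunction on the right does not hold.

Converse. If n ≡ 7 (mod 8) and n ≡ 7 (mod 10), then by the Chinese remainder theorem n ≡ 7 (mod 40). Since 7 ≡ 2 (mod 5) and 5 ∣ 40, we get n ≡ 2 (mod 5).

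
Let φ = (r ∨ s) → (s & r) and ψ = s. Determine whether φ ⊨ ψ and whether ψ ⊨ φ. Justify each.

Neither direction holds.

[⇒] This fails. Under s = F, r = F, the left side is true but the right side is false.

[⇐] This fails. Under s = T, r = F, the left side is false but the right side is true.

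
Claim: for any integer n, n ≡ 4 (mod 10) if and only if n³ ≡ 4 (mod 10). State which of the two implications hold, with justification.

(⟸) Suppose n³ ≡ 4 (mod 10). The only residue r in {0, …, 9} with r³ ≡ 4 (mod 10) is r = 4, so n ≡ 4 (mod 10).

(⟹) Suppose n ≡ 4 (mod 10). Write n = 10j + 4. Then (10j + 4)³ = 1000j³ + 1200j² + 480j + 64 = 10(100j³ + 120j² + 48j + 6) + 4, so n³ ≡ 4 (mod 10).

Both directions hold.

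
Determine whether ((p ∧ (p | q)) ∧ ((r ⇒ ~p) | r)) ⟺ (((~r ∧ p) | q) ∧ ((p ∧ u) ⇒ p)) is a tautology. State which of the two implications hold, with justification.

(→) This fails. Under q = F, u = F, r = T, p = T, the left side is true but the right side is false.

(←) This fails. Under q = T, u = F, r = F, p = F, the left side is false but the right side is true.

(⇒) fails and (⇐) fails.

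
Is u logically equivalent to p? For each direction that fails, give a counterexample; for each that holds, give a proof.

Both directions fail.

(→) This fails. Under u = T, p = F, the left side is true but the right side is false.

(←) This fails. Under u = F, p = T, the left side is false but the right side is true.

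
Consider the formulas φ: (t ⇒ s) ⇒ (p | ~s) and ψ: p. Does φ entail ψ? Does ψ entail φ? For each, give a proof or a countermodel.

(⇒) fails; (⇐) holds.

(←) Assume the antecedent. If t is true, the antecedent forces (t = T, p = T, s = F) or (t = T, p = T, s = T), and (t ⇒ s) ⇒ (p | ~s) holds there. If t is false, the antecedent forces (t = F, p = T, s = F) or (t = F, p = T, s = T), and (t ⇒ s) ⇒ (p | ~s) holds there. Either way (t ⇒ s) ⇒ (p | ~s) holds.

(→) This fails. Under t = F, p = F, s = F, the left side is true but the right side is false.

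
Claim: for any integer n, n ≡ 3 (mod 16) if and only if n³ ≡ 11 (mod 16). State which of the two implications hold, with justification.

Equivalent; both directions hold.

(→) Suppose n ≡ 3 (mod 16). Write n = 16j + 3. Then (16j + 3)³ = 4096j³ + 2304j² + 432j + 27 = 16(256j³ + 144j² + 27j + 1) + 11, so n³ ≡ 11 (mod 16).

(←) Conversely, suppose n³ ≡ 11 (mod 16). The only residue r in {0, …, 15} with r³ ≡ 11 (mod 16) is r = 3, so n ≡ 3 (mod 16).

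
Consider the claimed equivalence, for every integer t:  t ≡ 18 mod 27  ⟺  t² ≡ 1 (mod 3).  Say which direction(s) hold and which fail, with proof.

(⟹) This fails: take t = 18. Then 18 ≡ 18 (mod 27), but 18² = 324 ≡ 0 (mod 3), not 1.

(⟸) This fails: take t = 1. Then 1² = 1 ≡ 1 (mod 3), yet 1 ≡ 1 (mod 27), not 18.

Neither implication holds.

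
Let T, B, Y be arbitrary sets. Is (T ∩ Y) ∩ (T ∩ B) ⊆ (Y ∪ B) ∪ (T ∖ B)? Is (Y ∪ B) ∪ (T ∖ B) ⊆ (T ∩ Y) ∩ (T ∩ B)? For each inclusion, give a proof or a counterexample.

(⟹) Let x ∈ (T ∩ Y) ∩ (T ∩ B). Then x ∈ T ∩ B ∩ Y, from which x ∈ (Y ∪ B) ∪ (T ∖ B).

(⟸) This inclusion fails. Take T = {1}, B = ∅, Y = ∅; then 1 ∈ (Y ∪ B) ∪ (T ∖ B) but 1 ∉ (T ∩ Y) ∩ (T ∩ B).

The sets are not equal: only the forward inclusion holds.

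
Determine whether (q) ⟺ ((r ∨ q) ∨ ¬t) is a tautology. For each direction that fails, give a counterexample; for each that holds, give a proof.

Only the forward implication holds.

Forward direction. Assume the antecedent. If q is true, (r ∨ q) ∨ ¬t reduces to true regardless of the other variables. If q is false, the antecedent cannot hold. Either way (r ∨ q) ∨ ¬t holds.

Converse. This fails. Under q = F, r = F, t = F, the left side is false but the right side is true.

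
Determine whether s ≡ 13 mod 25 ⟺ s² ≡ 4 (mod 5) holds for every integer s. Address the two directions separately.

[⇒] Suppose s ≡ 13 (mod 25). Then s² ≡ 13² = 169 (mod 25), and since 5 ∣ 25, also s² ≡ 4 (mod 5).

[⇐] This fails: take s = 2. Then 2² = 4 ≡ 4 (mod 5), yet 2 ≡ 2 (mod 25), not 13.

The forward direction holds; the converse fails.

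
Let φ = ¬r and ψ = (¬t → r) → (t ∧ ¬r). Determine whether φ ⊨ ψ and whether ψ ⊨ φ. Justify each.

Both directions hold.

(⟹) Assume the antecedent. If r is true, the antecedent cannot hold. If r is false, (¬t → r) → (t ∧ ¬r) reduces to true regardless of the other variables. Either way (¬t → r) → (t ∧ ¬r) holds.

(⟸) Assume the antecedent. If r is true, the antecedent cannot hold. If r is false, ¬r reduces to true regardless of the other variables. Either way ¬r holds.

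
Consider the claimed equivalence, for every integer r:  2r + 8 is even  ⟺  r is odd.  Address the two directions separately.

Not equivalent: only (⇐) holds.

[⇒] This fails: take r = 2. Then 2r + 8 = 12, which is even, yet r = 2 is even, not odd.

[⇐] Suppose r is odd. Since 2 is even, 2r is even for every r, so 2r + 8 has the same parity as 8, which is even. Hence 2r + 8 is even.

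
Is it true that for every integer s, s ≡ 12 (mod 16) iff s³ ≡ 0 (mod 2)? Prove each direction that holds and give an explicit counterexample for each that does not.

Not equivalent: only (⇒) holds.

(⟹) Suppose s ≡ 12 (mod 16). Then s³ ≡ 12³ = 1728 (mod 16), and since 2 ∣ 16, also s³ ≡ 0 (mod 2).

(⟸) This fails: take s = 0. Then 0³ = 0 ≡ 0 (mod 2), yet 0 ≡ 0 (mod 16), not 12.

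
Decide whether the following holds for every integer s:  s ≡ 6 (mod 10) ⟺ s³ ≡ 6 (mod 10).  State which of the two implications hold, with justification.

The biconditional holds.

(⟸) For the converse, argue contrapositively. If s ≢ 6 (mod 10), then s is congruent to one of 0, 1, 2, 3, 4, 5, 7, 8, 9 modulo 10, and these give s³ ≡ 0, 1, 8, 7, 4, 5, 3, 2, 9 respectively — never 6.

(⟹) Suppose s ≡ 6 (mod 10). Write s = 10j + 6. Then (10j + 6)³ = 1000j³ + 1800j² + 1080j + 216 = 10(100j³ + 180j² + 108j + 21) + 6, so s³ ≡ 6 (mod 10).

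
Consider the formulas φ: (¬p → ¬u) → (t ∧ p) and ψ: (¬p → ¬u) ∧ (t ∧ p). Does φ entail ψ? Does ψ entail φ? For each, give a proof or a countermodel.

Forward direction. This fails. Under p = F, u = T, t = F, the left side is true but the right side is false.

Converse. Assume the antecedent. If p is true, the antecedent forces (p = T, u = F, t = T) or (p = T, u = T, t = T), and (¬p → ¬u) → (t ∧ p) holds there. If p is false, the antecedent cannot hold. Either way (¬p → ¬u) → (t ∧ p) holds.

The forward direction fails; the converse holds.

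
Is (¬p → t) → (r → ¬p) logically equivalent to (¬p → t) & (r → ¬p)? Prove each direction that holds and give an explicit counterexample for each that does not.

(⟹) This fails. Under r = F, p = F, t = F, the left side is true but the right side is false.

(⟸) Assume the antecedent. If r is true, the antecedent forces (r = T, p = F, t = T), and (¬p → t) → (r → ¬p) holds there. If r is false, (¬p → t) → (r → ¬p) reduces to true regardless of the other variables. Either way (¬p → t) → (r → ¬p) holds.

The forward direction fails; the converse holds.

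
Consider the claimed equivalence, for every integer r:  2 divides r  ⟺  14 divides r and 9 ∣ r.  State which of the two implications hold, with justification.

Forward direction. This fails: take r = 2. Certainly 2 ∣ 2, but 14 ∤ 2.

Converse. Suppose 14 ∣ r and 9 ∣ r. Any common multiple of 14 and 9 is a multiple of their lcm; here gcd(14, 9) = 1, so lcm(14, 9) = 14·9 = 126, so 126 ∣ r. Since 2 ∣ 126, it follows that 2 ∣ r.

Only the converse holds.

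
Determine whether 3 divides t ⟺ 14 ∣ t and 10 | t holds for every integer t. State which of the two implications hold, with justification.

(⇒) fails and (⇐) fails.

[⇒] This fails: take t = 3. Certainly 3 ∣ 3, but 14 ∤ 3.

[⇐] This fails: take t = 70. Both 14 ∣ 70 and 10 ∣ 70, yet 70 is not a multiple of 3 (since 70 = 23·3 + 1), so 3 ∤ 70.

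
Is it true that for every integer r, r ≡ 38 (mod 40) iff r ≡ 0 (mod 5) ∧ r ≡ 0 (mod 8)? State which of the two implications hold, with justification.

Neither implication holds.

Forward direction. This fails: r = 38 gives 38 ≡ 38 (mod 40) but 38 ≡ 3 (mod 5), so the conjunction on the right does not hold.

Converse. This fails: r = 0 satisfies both congruences on the right (0 ≡ 0 mod 5 and 0 ≡ 0 mod 8) yet 0 ≡ 0 (mod 40), not 38.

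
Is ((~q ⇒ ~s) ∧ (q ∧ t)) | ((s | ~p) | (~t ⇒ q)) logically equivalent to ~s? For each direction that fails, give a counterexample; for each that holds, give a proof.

(⇒) fails and (⇐) fails.

(⇒) This fails. Under t = F, p = F, q = F, s = T, the left side is true but the right side is false.

(⇐) This fails. Under t = F, p = T, q = F, s = F, the left side is false but the right side is true.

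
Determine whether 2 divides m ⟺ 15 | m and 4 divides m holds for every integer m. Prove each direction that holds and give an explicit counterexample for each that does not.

Forward direction. This fails: take m = 2. Certainly 2 ∣ 2, but 15 ∤ 2.

Converse. Suppose 15 ∣ m and 4 ∣ m. Any common multiple of 15 and 4 is a multiple of their lcm; here gcd(15, 4) = 1, so lcm(15, 4) = 15·4 = 60, so 60 ∣ m. Since 2 ∣ 60, it follows that 2 ∣ m.

Only the reverse direction holds.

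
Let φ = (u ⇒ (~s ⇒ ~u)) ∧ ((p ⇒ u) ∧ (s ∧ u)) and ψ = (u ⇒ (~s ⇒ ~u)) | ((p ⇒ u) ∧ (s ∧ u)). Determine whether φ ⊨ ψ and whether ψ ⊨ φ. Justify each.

(⇒) holds; (⇐) fails.

(→) Assume the antecedent. If p is true, the antecedent forces (p = T, s = T, u = T), and the consequent holds there. If p is false, the antecedent forces (p = F, s = T, u = T), and the consequent holds there. Either way the consequent holds.

(←) This fails. Under p = F, s = F, u = F, the left side is false but the right side is true.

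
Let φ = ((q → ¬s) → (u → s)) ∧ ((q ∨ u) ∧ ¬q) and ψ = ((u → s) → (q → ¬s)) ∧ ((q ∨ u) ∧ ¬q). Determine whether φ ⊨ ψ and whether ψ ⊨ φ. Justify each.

(→) Assume the antecedent. If q is true, the antecedent cannot hold. If q is false, the antecedent forces (q = F, s = T, u = T), and the consequent holds there. Either way the consequent holds.

(←) This fails. Under q = F, s = F, u = T, the left side is false but the right side is true.

(⇒) holds; (⇐) fails.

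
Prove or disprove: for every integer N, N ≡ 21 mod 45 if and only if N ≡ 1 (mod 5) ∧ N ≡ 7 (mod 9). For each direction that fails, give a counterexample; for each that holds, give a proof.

[⇒] This fails: N = 21 gives 21 ≡ 21 (mod 45) but 21 ≡ 3 (mod 9), so the conjunction on the right does not hold.

[⇐] This fails: N = 16 satisfies both congruences on the right (16 ≡ 1 mod 5 and 16 ≡ 7 mod 9) yet 16 ≡ 16 (mod 45), not 21.

(⇒) fails and (⇐) fails.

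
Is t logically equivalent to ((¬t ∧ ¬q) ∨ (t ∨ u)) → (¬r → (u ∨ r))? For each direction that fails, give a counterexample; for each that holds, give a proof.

(⇒) fails and (⇐) fails.

(⟹) This fails. Under u = F, r = F, q = F, t = T, the left side is true but the right side is false.

(⟸) This fails. Under u = T, r = F, q = F, t = F, the left side is false but the right side is true.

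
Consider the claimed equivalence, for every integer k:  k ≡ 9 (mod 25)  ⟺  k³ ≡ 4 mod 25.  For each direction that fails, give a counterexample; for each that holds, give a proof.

(⇐) Suppose k³ ≡ 4 (mod 25). The only residue r in {0, …, 24} with r³ ≡ 4 (mod 25) is r = 9, so k ≡ 9 (mod 25).

(⇒) Suppose k ≡ 9 (mod 25). Write k = 25j + 9. Then (25j + 9)³ = 15625j³ + 16875j² + 6075j + 729 = 25(625j³ + 675j² + 243j + 29) + 4, so k³ ≡ 4 (mod 25).

Both directions hold; the statement is true.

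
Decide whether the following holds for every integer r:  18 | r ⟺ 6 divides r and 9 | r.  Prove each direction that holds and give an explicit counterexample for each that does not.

Both directions hold; the statement is true.

(←) Suppose 6 ∣ r and 9 ∣ r. Any common multiple of 6 and 9 is a multiple of their lcm; here lcm(6, 9) = 6·9/gcd(6, 9) = 54/3 = 18, so 18 ∣ r.

(→) If 18 ∣ r, write r = 18q. Since 18 = 3·6, r = 6·(3q), so 6 ∣ r; and since 18 = 2·9, r = 9·(2q), so 9 ∣ r.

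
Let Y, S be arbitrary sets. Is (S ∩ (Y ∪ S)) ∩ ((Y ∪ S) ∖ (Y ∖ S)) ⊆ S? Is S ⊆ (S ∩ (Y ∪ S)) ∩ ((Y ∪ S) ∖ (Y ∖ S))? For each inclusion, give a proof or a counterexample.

Both inclusions hold.

(⊆) Let x ∈ (S ∩ (Y ∪ S)) ∩ ((Y ∪ S) ∖ (Y ∖ S)). Then either x ∈ S and x ∉ Y; or x ∈ Y ∩ S. In each case x ∈ S, so (S ∩ (Y ∪ S)) ∩ ((Y ∪ S) ∖ (Y ∖ S)) ⊆ S.

(⊇) Let x ∈ S. Then either x ∈ S and x ∉ Y; or x ∈ Y ∩ S. In each case x ∈ (S ∩ (Y ∪ S)) ∩ ((Y ∪ S) ∖ (Y ∖ S)), so S ⊆ (S ∩ (Y ∪ S)) ∩ ((Y ∪ S) ∖ (Y ∖ S)).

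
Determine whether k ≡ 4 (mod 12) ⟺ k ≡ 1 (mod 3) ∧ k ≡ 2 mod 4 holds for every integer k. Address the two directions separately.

(→) This fails: k = 4 gives 4 ≡ 4 (mod 12) but 4 ≡ 0 (mod 4), so the conjunction on the right does not hold.

(←) This fails: k = 10 satisfies both congruences on the right (10 ≡ 1 mod 3 and 10 ≡ 2 mod 4) yet 10 ≡ 10 (mod 12), not 4.

Neither direction holds.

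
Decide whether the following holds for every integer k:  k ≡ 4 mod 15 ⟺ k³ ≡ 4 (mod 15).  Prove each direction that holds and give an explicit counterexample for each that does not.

Both implications hold.

(⇒) Suppose k ≡ 4 mod 15. Write k = 15j + 4. Then (15j + 4)³ = 3375j³ + 2700j² + 720j + 64 = 15(225j³ + 180j² + 48j + 4) + 4, so k³ ≡ 4 (mod 15).

(⇐) Conversely, suppose k³ ≡ 4 (mod 15). The only residue r in {0, …, 14} with r³ ≡ 4 (mod 15) is r = 4, so k ≡ 4 (mod 15).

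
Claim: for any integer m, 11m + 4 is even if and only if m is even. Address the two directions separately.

The biconditional holds.

[⇒] Suppose 11m + 4 is even. Since 11 is odd, 11m and m have the same parity, so 11m + 4 ≡ m + 4 (mod 2). As 4 is even, 11m + 4 is even exactly when m is even. Thus m is even.

[⇐] Conversely, suppose m is even; write m = 2j. Then 11m + 4 = 11·(2j) + 4 = 2·11j + 4, which is even.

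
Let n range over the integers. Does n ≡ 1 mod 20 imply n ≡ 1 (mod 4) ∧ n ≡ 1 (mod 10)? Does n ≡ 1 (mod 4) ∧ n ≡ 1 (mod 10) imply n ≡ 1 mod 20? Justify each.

(⇒) Suppose n ≡ 1 (mod 20); write n = 20j + 1. Since 4 ∣ 20, reducing mod 4 gives n ≡ 1 (mod 4); since 10 ∣ 20, reducing mod 10 gives n ≡ 1 (mod 10).

(⇐) Conversely, if n ≡ 1 (mod 4) and n ≡ 1 (mod 10), then by the Chinese remainder theorem n ≡ 1 (mod 20). This is exactly n ≡ 1 (mod 20).

The biconditional holds.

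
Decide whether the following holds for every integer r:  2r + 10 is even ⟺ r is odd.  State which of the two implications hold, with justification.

Not equivalent: only (⇐) holds.

(⟹) This fails: take r = 0. Then 2r + 10 = 10, which is even, yet r = 0 is even, not odd.

(⟸) Suppose r is odd. Since 2 is even, 2r is even for every r, so 2r + 10 has the same parity as 10, which is even. Hence 2r + 10 is even.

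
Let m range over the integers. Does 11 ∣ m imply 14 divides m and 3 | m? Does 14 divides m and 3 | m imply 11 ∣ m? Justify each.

(⇒) This fails: take m = 11. Certainly 11 ∣ 11, but 14 ∤ 11.

(⇐) This fails: take m = 42. Both 14 ∣ 42 and 3 ∣ 42, yet 42 is not a multiple of 11 (since 42 = 3·11 + 9), so 11 ∤ 42.

Neither implication holds.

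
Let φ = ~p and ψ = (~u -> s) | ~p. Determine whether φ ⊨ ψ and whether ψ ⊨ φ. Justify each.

Only the forward direction holds.

(←) This fails. Under s = T, u = F, p = T, the left side is false but the right side is true.

(→) Assume the antecedent. If s is true, (~u -> s) | ~p reduces to true regardless of the other variables. If s is false, the antecedent forces (s = F, u = F, p = F) or (s = F, u = T, p = F), and (~u -> s) | ~p holds there. Either way (~u -> s) | ~p holds.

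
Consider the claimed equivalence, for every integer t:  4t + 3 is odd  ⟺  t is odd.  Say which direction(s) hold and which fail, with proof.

Not equivalent: only (⇐) holds.

[⇒] This fails: take t = 4. Then 4t + 3 = 19, which is odd, yet t = 4 is even, not odd.

[⇐] Suppose t is odd. Since 4 is even, 4t is even for every t, so 4t + 3 has the same parity as 3, which is odd. Hence 4t + 3 is odd.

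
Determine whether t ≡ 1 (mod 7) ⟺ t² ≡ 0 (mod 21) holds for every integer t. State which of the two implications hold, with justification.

Neither implication holds.

Forward direction. This fails: take t = 1. Then 1 ≡ 1 (mod 7), but 1² = 1 ≡ 1 (mod 21), not 0.

Converse. This fails: take t = 0. Then 0² = 0 ≡ 0 (mod 21), yet 0 ≡ 0 (mod 7), not 1.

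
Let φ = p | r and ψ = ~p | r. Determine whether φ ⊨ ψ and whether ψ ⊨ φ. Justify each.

Neither implication holds.

(→) This fails. Under r = F, p = T, the left side is true but the right side is false.

(←) This fails. Under r = F, p = F, the left side is false but the right side is true.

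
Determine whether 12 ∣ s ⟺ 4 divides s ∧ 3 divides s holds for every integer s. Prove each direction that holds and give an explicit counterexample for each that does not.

Converse. Suppose 4 ∣ s and 3 ∣ s. Any common multiple of 4 and 3 is a multiple of their lcm; here gcd(4, 3) = 1, so lcm(4, 3) = 4·3 = 12, so 12 ∣ s.

Forward direction. If 12 ∣ s, write s = 12q. Since 12 = 3·4, s = 4·(3q), so 4 ∣ s; and since 12 = 4·3, s = 3·(4q), so 3 ∣ s.

Both directions hold.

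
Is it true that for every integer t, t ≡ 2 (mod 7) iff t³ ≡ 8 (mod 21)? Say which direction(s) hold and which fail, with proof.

Forward direction. This fails: take t = 9. Then 9 ≡ 2 (mod 7), but 9³ = 729 ≡ 15 (mod 21), not 8.

Converse. This fails: take t = 8. Then 8³ = 512 ≡ 8 (mod 21), yet 8 ≡ 1 (mod 7), not 2.

(⇒) fails and (⇐) fails.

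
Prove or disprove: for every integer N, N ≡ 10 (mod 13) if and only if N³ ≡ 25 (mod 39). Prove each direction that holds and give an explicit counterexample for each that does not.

Forward direction. This fails: take N = 23. Then 23 ≡ 10 (mod 13), but 23³ = 12167 ≡ 38 (mod 39), not 25.

Converse. This fails: take N = 4. Then 4³ = 64 ≡ 25 (mod 39), yet 4 ≡ 4 (mod 13), not 10.

Both directions fail.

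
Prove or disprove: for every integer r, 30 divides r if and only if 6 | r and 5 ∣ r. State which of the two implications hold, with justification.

The biconditional holds.

[⇒] If 30 ∣ r, write r = 30q. Since 30 = 5·6, r = 6·(5q), so 6 ∣ r; and since 30 = 6·5, r = 5·(6q), so 5 ∣ r.

[⇐] Suppose 6 ∣ r and 5 ∣ r. Any common multiple of 6 and 5 is a multiple of their lcm; here gcd(6, 5) = 1, so lcm(6, 5) = 6·5 = 30, so 30 ∣ r.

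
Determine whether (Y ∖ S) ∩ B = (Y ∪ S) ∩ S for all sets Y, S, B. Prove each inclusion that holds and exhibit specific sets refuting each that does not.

Forward inclusion. This inclusion fails. Take Y = {1}, S = ∅, B = {1}; then 1 ∈ (Y ∖ S) ∩ B but 1 ∉ (Y ∪ S) ∩ S.

Reverse inclusion. This inclusion fails. Take Y = ∅, S = {1}, B = ∅; then 1 ∈ (Y ∪ S) ∩ S but 1 ∉ (Y ∖ S) ∩ B.

(⊆) fails and (⊇) fails.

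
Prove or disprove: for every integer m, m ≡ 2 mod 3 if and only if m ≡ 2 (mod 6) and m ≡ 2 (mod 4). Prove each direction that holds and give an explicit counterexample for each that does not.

(⟹) This fails: m = 8 gives 8 ≡ 2 (mod 3) but 8 ≡ 0 (mod 4), so the conjunction on the right does not hold.

(⟸) Conversely, if m ≡ 2 (mod 6) and m ≡ 2 (mod 4), then by the Chinese remainder theorem m ≡ 2 (mod 12). Since 2 ≡ 2 (mod 3) and 3 ∣ 12, we get m ≡ 2 (mod 3).

Not equivalent: only (⇐) holds.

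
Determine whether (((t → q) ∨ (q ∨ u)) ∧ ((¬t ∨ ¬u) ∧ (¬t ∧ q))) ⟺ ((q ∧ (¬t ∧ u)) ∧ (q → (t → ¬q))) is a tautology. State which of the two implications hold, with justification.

Only the converse holds.

[⇐] Assume the antecedent. If q is true, the antecedent forces (q = T, t = F, u = T), and the consequent holds there. If q is false, the antecedent cannot hold. Either way the consequent holds.

[⇒] This fails. Under q = T, t = F, u = F, the left side is true but the right side is false.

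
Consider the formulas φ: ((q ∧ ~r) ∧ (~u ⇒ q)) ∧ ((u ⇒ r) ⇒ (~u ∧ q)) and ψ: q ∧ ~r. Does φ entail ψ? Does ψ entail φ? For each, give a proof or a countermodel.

Both directions hold; the statement is true.

[⇒] Assume the antecedent. If r is true, the antecedent cannot hold. If r is false, the antecedent forces (r = F, u = F, q = T) or (r = F, u = T, q = T), and q ∧ ~r holds there. Either way q ∧ ~r holds.

[⇐] Assume the antecedent. If r is true, the antecedent cannot hold. If r is false, the antecedent forces (r = F, u = F, q = T) or (r = F, u = T, q = T), and the consequent holds there. Either way the consequent holds.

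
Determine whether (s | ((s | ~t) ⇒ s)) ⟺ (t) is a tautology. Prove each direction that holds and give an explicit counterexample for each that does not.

Only the converse holds.

(⇒) This fails. Under s = T, t = F, the left side is true but the right side is false.

(⇐) Assume the antecedent. If s is true, s | ((s | ~t) ⇒ s) reduces to true regardless of the other variables. If s is false, the antecedent forces (s = F, t = T), and s | ((s | ~t) ⇒ s) holds there. Either way s | ((s | ~t) ⇒ s) holds.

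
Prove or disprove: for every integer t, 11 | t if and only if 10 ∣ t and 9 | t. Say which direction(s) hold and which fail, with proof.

(⇒) fails and (⇐) fails.

(⟹) This fails: take t = 11. Certainly 11 ∣ 11, but 10 ∤ 11.

(⟸) This fails: take t = 90. Both 10 ∣ 90 and 9 ∣ 90, yet 90 is not a multiple of 11 (since 90 = 8·11 + 2), so 11 ∤ 90.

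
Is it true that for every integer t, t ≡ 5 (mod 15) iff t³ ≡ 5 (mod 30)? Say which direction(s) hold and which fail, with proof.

(⇒) fails; (⇐) holds.

[⇒] This fails: take t = 20. Then 20 ≡ 5 (mod 15), but 20³ = 8000 ≡ 20 (mod 30), not 5.

[⇐] Conversely, the residues r modulo 30 with r³ ≡ 5 (mod 30) are exactly {5}, and each is ≡ 5 (mod 15).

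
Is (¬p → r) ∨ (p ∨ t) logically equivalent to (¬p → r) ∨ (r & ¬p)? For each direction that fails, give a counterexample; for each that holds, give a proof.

The forward direction fails; the converse holds.

(→) This fails. Under t = T, p = F, r = F, the left side is true but the right side is false.

(←) Assume the antecedent. If p is true, (¬p → r) ∨ (p ∨ t) reduces to true regardless of the other variables. If p is false, the antecedent forces (t = F, p = F, r = T) or (t = T, p = F, r = T), and (¬p → r) ∨ (p ∨ t) holds there. Either way (¬p → r) ∨ (p ∨ t) holds.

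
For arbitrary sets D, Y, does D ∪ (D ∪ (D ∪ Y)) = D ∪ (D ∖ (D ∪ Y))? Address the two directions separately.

(⊆) fails; (⊇) holds.

(⟹) This inclusion fails. Take D = ∅, Y = {1}; then 1 ∈ D ∪ (D ∪ (D ∪ Y)) but 1 ∉ D ∪ (D ∖ (D ∪ Y)).

(⟸) Let x ∈ D ∪ (D ∖ (D ∪ Y)). Then either x ∈ D and x ∉ Y; or x ∈ D ∩ Y. In each case x ∈ D ∪ (D ∪ (D ∪ Y)), so D ∪ (D ∖ (D ∪ Y)) ⊆ D ∪ (D ∪ (D ∪ Y)).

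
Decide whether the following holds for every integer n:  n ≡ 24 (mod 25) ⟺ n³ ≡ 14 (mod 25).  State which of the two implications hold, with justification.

(⇒) This fails: take n = 24. Then 24 ≡ 24 (mod 25), but 24³ = 13824 ≡ 24 (mod 25), not 14.

(⇐) This fails: take n = 4. Then 4³ = 64 ≡ 14 (mod 25), yet 4 ≡ 4 (mod 25), not 24.

Both directions fail.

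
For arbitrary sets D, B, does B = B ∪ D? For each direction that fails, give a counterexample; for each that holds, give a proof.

(⊆) holds; (⊇) fails.

(⟹) Let x ∈ B. Then either x ∈ B and x ∉ D; or x ∈ D ∩ B. In each case x ∈ B ∪ D, so B ⊆ B ∪ D.

(⟸) This inclusion fails. Take D = {1}, B = ∅; then 1 ∈ B ∪ D but 1 ∉ B.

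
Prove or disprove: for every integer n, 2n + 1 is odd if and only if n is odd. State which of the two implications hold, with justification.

(⇒) fails; (⇐) holds.

(←) Suppose n is odd. Since 2 is even, 2n is even for every n, so 2n + 1 has the same parity as 1, which is odd. Hence 2n + 1 is odd.

(→) This fails: take n = 6. Then 2n + 1 = 13, which is odd, yet n = 6 is even, not odd.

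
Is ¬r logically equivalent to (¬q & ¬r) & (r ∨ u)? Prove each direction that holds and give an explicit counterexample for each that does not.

(⟹) This fails. Under r = F, q = F, u = F, the left side is true but the right side is false.

(⟸) Assume the antecedent. If r is true, the antecedent cannot hold. If r is false, ¬r reduces to true regardless of the other variables. Either way ¬r holds.

Only the converse holds.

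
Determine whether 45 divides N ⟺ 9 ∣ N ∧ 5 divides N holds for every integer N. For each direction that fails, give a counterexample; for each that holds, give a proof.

Both directions hold; the statement is true.

(⇒) If 45 ∣ N, write N = 45q. Since 45 = 5·9, N = 9·(5q), so 9 ∣ N; and since 45 = 9·5, N = 5·(9q), so 5 ∣ N.

(⇐) Suppose 9 ∣ N and 5 ∣ N. Any common multiple of 9 and 5 is a multiple of their lcm; here gcd(9, 5) = 1, so lcm(9, 5) = 9·5 = 45, so 45 ∣ N.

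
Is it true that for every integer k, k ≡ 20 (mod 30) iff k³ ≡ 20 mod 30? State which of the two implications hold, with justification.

Both implications hold.

(⟹) Suppose k ≡ 20 (mod 30). Write k = 30j + 20. Then (30j + 20)³ = 27000j³ + 54000j² + 36000j + 8000 = 30(900j³ + 1800j² + 1200j + 266) + 20, so k³ ≡ 20 (mod 30).

(⟸) Conversely, suppose k³ ≡ 20 (mod 30). The only residue r in {0, …, 29} with r³ ≡ 20 (mod 30) is r = 20, so k ≡ 20 (mod 30).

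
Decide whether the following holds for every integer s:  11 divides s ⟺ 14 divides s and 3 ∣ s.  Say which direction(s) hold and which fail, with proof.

(⇒) This fails: take s = 11. Certainly 11 ∣ 11, but 14 ∤ 11.

(⇐) This fails: take s = 42. Both 14 ∣ 42 and 3 ∣ 42, yet 42 is not a multiple of 11 (since 42 = 3·11 + 9), so 11 ∤ 42.

(⇒) fails and (⇐) fails.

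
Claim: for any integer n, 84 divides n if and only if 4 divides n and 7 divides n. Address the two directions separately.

(⟸) This fails: take n = 28. Both 4 ∣ 28 and 7 ∣ 28, yet 28 is not a multiple of 84 (since 28 = 0·84 + 28), so 84 ∤ 28.

(⟹) If 84 ∣ n, write n = 84q. Since 84 = 21·4, n = 4·(21q), so 4 ∣ n; and since 84 = 12·7, n = 7·(12q), so 7 ∣ n.

Only the forward implication holds.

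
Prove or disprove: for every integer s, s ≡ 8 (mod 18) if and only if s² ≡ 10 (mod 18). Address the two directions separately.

Not equivalent: only (⇒) holds.

(⇒) Suppose s ≡ 8 (mod 18). Write s = 18j + 8. Then (18j + 8)² = 324j² + 288j + 64 = 18(18j² + 16j + 3) + 10, so s² ≡ 10 (mod 18).

(⇐) This fails: take s = 10. Then 10² = 100 ≡ 10 (mod 18), yet 10 ≡ 10 (mod 18), not 8.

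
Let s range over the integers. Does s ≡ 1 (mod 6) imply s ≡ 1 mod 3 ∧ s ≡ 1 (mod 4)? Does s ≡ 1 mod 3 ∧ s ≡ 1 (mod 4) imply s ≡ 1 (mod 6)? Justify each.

Only the converse holds.

[⇒] This fails: s = 7 gives 7 ≡ 1 (mod 6) but 7 ≡ 3 (mod 4), so the conjunction on the right does not hold.

[⇐] Conversely, if s ≡ 1 (mod 3) and s ≡ 1 (mod 4), then by the Chinese remainder theorem s ≡ 1 (mod 12). Since 1 ≡ 1 (mod 6) and 6 ∣ 12, we get s ≡ 1 (mod 6).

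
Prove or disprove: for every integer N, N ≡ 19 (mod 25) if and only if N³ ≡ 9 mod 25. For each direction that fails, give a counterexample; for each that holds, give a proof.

(→) Suppose N ≡ 19 (mod 25). Write N = 25j + 19. Then (25j + 19)³ = 15625j³ + 35625j² + 27075j + 6859 = 25(625j³ + 1425j² + 1083j + 274) + 9, so N³ ≡ 9 (mod 25).

(←) Conversely, suppose N³ ≡ 9 (mod 25). The only residue r in {0, …, 24} with r³ ≡ 9 (mod 25) is r = 19, so N ≡ 19 (mod 25).

Both implications hold.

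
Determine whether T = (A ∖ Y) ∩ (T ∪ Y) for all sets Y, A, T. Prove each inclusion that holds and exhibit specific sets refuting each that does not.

(⊆) fails; (⊇) holds.

(⟸) Let x ∈ (A ∖ Y) ∩ (T ∪ Y). Then x ∈ A ∩ T and x ∉ Y, from which x ∈ T.

(⟹) This inclusion fails. Take Y = ∅, A = ∅, T = {1}; then 1 ∈ T but 1 ∉ (A ∖ Y) ∩ (T ∪ Y).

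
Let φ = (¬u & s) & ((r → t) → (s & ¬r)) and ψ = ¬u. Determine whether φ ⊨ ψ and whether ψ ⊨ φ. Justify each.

Not equivalent: only (⇒) holds.

(⇒) Assume the antecedent. If u is true, the antecedent cannot hold. If u is false, ¬u reduces to true regardless of the other variables. Either way ¬u holds.

(⇐) This fails. Under u = F, s = F, t = F, r = F, the left side is false but the right side is true.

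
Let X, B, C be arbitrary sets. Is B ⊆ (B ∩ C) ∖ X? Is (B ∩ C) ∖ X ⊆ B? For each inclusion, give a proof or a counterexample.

The sets are not equal: only the reverse inclusion holds.

(⊇) Let x ∈ (B ∩ C) ∖ X. Then x ∈ B ∩ C and x ∉ X, from which x ∈ B.

(⊆) This inclusion fails. Take X = ∅, B = {1}, C = ∅; then 1 ∈ B but 1 ∉ (B ∩ C) ∖ X.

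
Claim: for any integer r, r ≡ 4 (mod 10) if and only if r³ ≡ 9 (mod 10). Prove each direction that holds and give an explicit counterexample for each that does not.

Neither implication holds.

(→) This fails: take r = 4. Then 4 ≡ 4 (mod 10), but 4³ = 64 ≡ 4 (mod 10), not 9.

(←) This fails: take r = 9. Then 9³ = 729 ≡ 9 (mod 10), yet 9 ≡ 9 (mod 10), not 4.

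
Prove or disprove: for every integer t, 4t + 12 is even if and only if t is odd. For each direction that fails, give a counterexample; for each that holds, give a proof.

[⇒] This fails: take t = 0. Then 4t + 12 = 12, which is even, yet t = 0 is even, not odd.

[⇐] Suppose t is odd. Since 4 is even, 4t is even for every t, so 4t + 12 has the same parity as 12, which is even. Hence 4t + 12 is even.

The forward direction fails; the converse holds.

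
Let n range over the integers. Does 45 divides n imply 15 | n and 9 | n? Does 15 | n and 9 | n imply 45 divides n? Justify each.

Both directions hold; the statement is true.

[⇒] If 45 ∣ n, write n = 45q. Since 45 = 3·15, n = 15·(3q), so 15 ∣ n; and since 45 = 5·9, n = 9·(5q), so 9 ∣ n.

[⇐] Suppose 15 ∣ n and 9 ∣ n. Any common multiple of 15 and 9 is a multiple of their lcm; here lcm(15, 9) = 15·9/gcd(15, 9) = 135/3 = 45, so 45 ∣ n.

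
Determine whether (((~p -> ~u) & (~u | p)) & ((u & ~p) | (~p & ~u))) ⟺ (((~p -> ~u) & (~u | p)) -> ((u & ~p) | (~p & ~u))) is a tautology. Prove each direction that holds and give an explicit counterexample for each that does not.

Forward direction. Assume the antecedent. If u is true, the antecedent cannot hold. If u is false, the antecedent forces (u = F, p = F), and the consequent holds there. Either way the consequent holds.

Converse. This fails. Under u = T, p = F, the left side is false but the right side is true.

Not equivalent: only (⇒) holds.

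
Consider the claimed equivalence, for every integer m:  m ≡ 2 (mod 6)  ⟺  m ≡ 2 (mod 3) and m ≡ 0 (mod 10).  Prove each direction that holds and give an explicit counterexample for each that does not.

(⟸) If m ≡ 2 (mod 3) and m ≡ 0 (mod 10), then by the Chinese remainder theorem m ≡ 20 (mod 30). Since 20 ≡ 2 (mod 6) and 6 ∣ 30, we get m ≡ 2 (mod 6).

(⟹) This fails: m = 2 gives 2 ≡ 2 (mod 6) but 2 ≡ 2 (mod 10), so the conjunction on the right does not hold.

Only the converse holds.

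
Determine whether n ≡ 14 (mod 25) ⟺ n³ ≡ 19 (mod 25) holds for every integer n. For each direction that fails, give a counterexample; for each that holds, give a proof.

Both implications hold.

(←) Suppose n³ ≡ 19 (mod 25). The only residue r in {0, …, 24} with r³ ≡ 19 (mod 25) is r = 14, so n ≡ 14 (mod 25).

(→) Suppose n ≡ 14 (mod 25). Write n = 25j + 14. Then (25j + 14)³ = 15625j³ + 26250j² + 14700j + 2744 = 25(625j³ + 1050j² + 588j + 109) + 19, so n³ ≡ 19 (mod 25).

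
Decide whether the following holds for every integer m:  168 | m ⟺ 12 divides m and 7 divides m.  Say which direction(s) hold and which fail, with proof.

Only the forward direction holds.

Converse. This fails: take m = 84. Both 12 ∣ 84 and 7 ∣ 84, yet 84 is not a multiple of 168 (since 84 = 0·168 + 84), so 168 ∤ 84.

Forward direction. If 168 ∣ m, write m = 168q. Since 168 = 14·12, m = 12·(14q), so 12 ∣ m; and since 168 = 24·7, m = 7·(24q), so 7 ∣ m.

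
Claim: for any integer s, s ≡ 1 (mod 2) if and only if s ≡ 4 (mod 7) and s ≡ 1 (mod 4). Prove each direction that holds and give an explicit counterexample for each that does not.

Not equivalent: only (⇐) holds.

(⟹) This fails: s = 1 gives 1 ≡ 1 (mod 2) but 1 ≡ 1 (mod 7), so the conjunction on the right does not hold.

(⟸) Conversely, if s ≡ 4 (mod 7) and s ≡ 1 (mod 4), then by the Chinese remainder theorem s ≡ 25 (mod 28). Since 25 ≡ 1 (mod 2) and 2 ∣ 28, we get s ≡ 1 (mod 2).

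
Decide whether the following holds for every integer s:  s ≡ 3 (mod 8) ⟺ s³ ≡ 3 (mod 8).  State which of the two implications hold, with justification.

The biconditional holds.

(⇒) Suppose s ≡ 3 (mod 8). Write s = 8j + 3. Then (8j + 3)³ = 512j³ + 576j² + 216j + 27 = 8(64j³ + 72j² + 27j + 3) + 3, so s³ ≡ 3 (mod 8).

(⇐) For the converse, argue contrapositively. If s ≢ 3 (mod 8), then s is congruent to one of 0, 1, 2, 4, 5, 6, 7 modulo 8, and these give s³ ≡ 0, 1, 0, 0, 5, 0, 7 respectively — never 3.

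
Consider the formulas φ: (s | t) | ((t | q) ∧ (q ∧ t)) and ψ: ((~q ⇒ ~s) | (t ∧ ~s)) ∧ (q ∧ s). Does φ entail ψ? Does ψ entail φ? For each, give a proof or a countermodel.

[⇒] This fails. Under t = T, q = F, s = F, the left side is true but the right side is false.

[⇐] Assume the antecedent. If t is true, (s | t) | ((t | q) ∧ (q ∧ t)) reduces to true regardless of the other variables. If t is false, the antecedent forces (t = F, q = T, s = T), and (s | t) | ((t | q) ∧ (q ∧ t)) holds there. Either way (s | t) | ((t | q) ∧ (q ∧ t)) holds.

The forward direction fails; the converse holds.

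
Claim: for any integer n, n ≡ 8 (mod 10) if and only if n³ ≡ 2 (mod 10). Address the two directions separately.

[⇒] Suppose n ≡ 8 (mod 10). Write n = 10j + 8. Then (10j + 8)³ = 1000j³ + 2400j² + 1920j + 512 = 10(100j³ + 240j² + 192j + 51) + 2, so n³ ≡ 2 (mod 10).

[⇐] For the converse, argue contrapositively. If n ≢ 8 (mod 10), then n is congruent to one of 0, 1, 2, 3, 4, 5, 6, 7, 9 modulo 10, and these give n³ ≡ 0, 1, 8, 7, 4, 5, 6, 3, 9 respectively — never 2.

Equivalent; both directions hold.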